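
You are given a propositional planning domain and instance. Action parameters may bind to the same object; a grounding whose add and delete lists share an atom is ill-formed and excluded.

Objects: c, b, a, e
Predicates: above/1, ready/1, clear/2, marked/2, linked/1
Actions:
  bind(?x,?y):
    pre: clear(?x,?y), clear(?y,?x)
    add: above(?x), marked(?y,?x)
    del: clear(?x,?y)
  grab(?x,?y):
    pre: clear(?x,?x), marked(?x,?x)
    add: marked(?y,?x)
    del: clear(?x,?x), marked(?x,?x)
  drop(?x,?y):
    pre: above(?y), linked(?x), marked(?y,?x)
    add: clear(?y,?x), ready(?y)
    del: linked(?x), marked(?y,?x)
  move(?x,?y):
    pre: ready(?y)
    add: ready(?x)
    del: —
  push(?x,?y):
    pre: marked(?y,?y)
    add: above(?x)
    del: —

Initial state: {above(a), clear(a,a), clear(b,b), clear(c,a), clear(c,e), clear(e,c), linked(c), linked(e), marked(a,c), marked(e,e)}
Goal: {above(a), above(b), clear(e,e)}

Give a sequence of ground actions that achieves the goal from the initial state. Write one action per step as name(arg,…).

bind(b,b); bind(e,c); drop(e,e)

1. bind(b,b)  →  {above(a), above(b), clear(a,a), clear(c,a), clear(c,e), clear(e,c), linked(c), linked(e), marked(a,c), marked(b,b), marked(e,e)}
2. bind(e,c)  →  {above(a), above(b), above(e), clear(a,a), clear(c,a), clear(c,e), linked(c), linked(e), marked(a,c), marked(b,b), marked(c,e), marked(e,e)}
3. drop(e,e)  →  {above(a), above(b), above(e), clear(a,a), clear(c,a), clear(c,e), clear(e,e), linked(c), marked(a,c), marked(b,b), marked(c,e), ready(e)}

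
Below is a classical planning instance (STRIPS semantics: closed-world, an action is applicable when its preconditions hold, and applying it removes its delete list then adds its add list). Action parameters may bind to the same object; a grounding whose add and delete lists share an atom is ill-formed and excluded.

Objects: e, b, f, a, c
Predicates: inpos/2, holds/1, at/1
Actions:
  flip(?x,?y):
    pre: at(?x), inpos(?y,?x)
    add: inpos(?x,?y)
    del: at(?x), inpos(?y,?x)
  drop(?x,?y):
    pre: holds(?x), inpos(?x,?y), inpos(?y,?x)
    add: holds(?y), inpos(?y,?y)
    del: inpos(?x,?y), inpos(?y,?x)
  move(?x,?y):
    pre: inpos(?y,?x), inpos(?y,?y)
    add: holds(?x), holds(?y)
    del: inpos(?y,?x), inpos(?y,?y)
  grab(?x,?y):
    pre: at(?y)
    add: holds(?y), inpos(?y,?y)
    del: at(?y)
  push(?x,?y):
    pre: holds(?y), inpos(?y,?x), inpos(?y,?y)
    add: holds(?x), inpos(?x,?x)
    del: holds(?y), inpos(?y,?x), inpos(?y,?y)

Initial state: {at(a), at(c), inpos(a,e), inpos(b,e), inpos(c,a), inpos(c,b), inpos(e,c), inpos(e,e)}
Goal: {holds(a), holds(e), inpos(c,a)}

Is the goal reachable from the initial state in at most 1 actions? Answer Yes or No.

No

1. move(e,e)  →  {at(a), at(c), holds(e), inpos(a,e), inpos(b,e), inpos(c,a), inpos(c,b), inpos(e,c)}
2. grab(e,a)  →  {at(c), holds(a), holds(e), inpos(a,a), inpos(a,e), inpos(b,e), inpos(c,a), inpos(c,b), inpos(e,c)}
optimal plan length = 2; 2 > 1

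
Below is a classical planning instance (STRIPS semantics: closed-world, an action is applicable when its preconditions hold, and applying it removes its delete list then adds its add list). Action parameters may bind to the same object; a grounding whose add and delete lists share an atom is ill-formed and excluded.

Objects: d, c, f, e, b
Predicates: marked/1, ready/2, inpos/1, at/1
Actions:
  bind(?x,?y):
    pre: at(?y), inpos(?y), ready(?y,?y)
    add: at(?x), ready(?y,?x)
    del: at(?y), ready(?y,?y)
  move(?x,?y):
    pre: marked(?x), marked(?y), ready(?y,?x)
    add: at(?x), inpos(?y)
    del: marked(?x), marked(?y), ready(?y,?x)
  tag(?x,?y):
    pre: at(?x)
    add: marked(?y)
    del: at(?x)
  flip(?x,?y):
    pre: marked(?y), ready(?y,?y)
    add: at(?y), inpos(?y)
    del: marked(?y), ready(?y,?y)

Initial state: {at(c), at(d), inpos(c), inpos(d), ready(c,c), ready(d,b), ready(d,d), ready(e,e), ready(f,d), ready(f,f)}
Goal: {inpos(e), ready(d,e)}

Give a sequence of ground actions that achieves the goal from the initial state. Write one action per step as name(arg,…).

1. bind(e,d)  →  {at(c), at(e), inpos(c), inpos(d), ready(c,c), ready(d,b), ready(d,e), ready(e,e), ready(f,d), ready(f,f)}
2. tag(c,e)  →  {at(e), inpos(c), inpos(d), marked(e), ready(c,c), ready(d,b), ready(d,e), ready(e,e), ready(f,d), ready(f,f)}
3. move(e,e)  →  {at(e), inpos(c), inpos(d), inpos(e), ready(c,c), ready(d,b), ready(d,e), ready(f,d), ready(f,f)}

bind(e,d); tag(c,e); move(e,e)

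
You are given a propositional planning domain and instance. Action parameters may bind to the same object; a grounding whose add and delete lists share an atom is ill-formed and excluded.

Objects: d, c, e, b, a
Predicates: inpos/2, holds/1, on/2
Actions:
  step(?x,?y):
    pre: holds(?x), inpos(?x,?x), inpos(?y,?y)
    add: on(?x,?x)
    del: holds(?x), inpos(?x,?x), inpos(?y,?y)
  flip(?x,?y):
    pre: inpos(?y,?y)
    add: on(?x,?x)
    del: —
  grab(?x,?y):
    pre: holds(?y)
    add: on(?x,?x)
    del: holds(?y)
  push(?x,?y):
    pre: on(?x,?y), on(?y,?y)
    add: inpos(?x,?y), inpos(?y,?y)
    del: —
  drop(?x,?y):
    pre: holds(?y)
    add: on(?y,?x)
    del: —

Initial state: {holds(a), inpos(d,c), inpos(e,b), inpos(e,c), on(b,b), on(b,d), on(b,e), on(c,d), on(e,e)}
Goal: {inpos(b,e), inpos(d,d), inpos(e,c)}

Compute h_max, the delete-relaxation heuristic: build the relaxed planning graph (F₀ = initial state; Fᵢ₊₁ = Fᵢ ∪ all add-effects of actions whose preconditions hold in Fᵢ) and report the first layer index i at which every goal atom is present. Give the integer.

F0 = init (9 atoms)
F1 = F0 ∪ {inpos(b,b), inpos(b,e), inpos(e,e), on(a,a), on(a,b), on(a,c), on(a,d), on(a,e), on(c,c), on(d,d)}  (19 atoms)
F2 = F1 ∪ {inpos(a,a), inpos(a,b), inpos(a,c), inpos(a,d), inpos(a,e), inpos(b,d), inpos(c,c), inpos(c,d), inpos(d,d)}  (28 atoms)
goal ⊆ F2  ⇒  h_max = 2

2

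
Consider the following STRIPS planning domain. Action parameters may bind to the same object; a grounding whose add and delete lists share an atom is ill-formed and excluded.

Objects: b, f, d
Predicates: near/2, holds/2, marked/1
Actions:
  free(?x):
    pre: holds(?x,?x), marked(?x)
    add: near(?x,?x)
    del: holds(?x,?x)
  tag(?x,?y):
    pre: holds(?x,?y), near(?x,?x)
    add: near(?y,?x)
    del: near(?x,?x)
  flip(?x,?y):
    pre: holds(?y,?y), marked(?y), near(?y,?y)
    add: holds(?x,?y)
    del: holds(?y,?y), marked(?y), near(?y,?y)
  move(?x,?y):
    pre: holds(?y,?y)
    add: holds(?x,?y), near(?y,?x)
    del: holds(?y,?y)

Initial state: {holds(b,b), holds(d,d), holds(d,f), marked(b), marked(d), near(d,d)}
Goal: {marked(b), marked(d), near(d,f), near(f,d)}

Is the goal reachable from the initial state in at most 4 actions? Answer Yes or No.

1. tag(d,f)  →  {holds(b,b), holds(d,d), holds(d,f), marked(b), marked(d), near(f,d)}
2. move(f,d)  →  {holds(b,b), holds(d,f), holds(f,d), marked(b), marked(d), near(d,f), near(f,d)}
optimal plan length = 2; 2 ≤ 4

Yes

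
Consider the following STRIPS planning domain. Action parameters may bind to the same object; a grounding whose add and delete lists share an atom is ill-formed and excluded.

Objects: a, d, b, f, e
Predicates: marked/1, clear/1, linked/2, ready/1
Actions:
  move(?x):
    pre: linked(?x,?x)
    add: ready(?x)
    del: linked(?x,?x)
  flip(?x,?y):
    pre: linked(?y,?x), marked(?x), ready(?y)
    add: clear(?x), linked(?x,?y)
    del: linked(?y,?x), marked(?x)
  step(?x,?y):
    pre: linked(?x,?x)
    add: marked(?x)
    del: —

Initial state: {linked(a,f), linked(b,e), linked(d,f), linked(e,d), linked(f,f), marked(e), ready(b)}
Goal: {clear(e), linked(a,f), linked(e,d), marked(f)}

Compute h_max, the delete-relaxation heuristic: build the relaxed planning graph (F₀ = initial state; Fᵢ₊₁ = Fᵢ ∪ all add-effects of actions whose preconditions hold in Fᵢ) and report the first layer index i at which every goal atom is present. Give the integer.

F0 = init (7 atoms)
F1 = F0 ∪ {clear(e), linked(e,b), marked(f), ready(f)}  (11 atoms)
goal ⊆ F1  ⇒  h_max = 1

1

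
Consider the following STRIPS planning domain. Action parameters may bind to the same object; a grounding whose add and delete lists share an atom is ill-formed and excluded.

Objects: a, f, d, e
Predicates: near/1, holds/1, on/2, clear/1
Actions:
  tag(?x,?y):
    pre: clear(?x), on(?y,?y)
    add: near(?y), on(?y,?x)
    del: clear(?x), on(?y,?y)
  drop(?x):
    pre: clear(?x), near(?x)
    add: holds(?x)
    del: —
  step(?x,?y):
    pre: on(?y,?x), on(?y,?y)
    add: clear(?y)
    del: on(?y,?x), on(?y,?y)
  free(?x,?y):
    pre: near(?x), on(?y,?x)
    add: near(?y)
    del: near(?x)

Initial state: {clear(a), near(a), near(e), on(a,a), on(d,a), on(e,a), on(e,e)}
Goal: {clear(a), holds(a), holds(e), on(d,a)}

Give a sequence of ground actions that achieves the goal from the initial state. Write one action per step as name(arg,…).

1. drop(a)  →  {clear(a), holds(a), near(a), near(e), on(a,a), on(d,a), on(e,a), on(e,e)}
2. step(a,e)  →  {clear(a), clear(e), holds(a), near(a), near(e), on(a,a), on(d,a)}
3. drop(e)  →  {clear(a), clear(e), holds(a), holds(e), near(a), near(e), on(a,a), on(d,a)}

drop(a); step(a,e); drop(e)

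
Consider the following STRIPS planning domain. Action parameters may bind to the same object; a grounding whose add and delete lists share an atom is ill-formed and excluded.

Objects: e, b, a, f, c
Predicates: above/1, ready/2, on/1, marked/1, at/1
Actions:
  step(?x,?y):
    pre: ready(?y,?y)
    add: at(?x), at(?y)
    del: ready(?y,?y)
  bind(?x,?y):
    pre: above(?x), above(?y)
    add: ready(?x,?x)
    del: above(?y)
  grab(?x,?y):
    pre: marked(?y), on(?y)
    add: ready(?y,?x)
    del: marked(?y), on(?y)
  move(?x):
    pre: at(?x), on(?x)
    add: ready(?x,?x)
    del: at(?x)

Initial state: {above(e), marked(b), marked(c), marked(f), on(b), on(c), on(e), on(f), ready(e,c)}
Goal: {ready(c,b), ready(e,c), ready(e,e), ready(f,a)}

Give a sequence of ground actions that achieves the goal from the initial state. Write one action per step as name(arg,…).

bind(e,e); grab(b,c); grab(a,f)

1. bind(e,e)  →  {marked(b), marked(c), marked(f), on(b), on(c), on(e), on(f), ready(e,c), ready(e,e)}
2. grab(b,c)  →  {marked(b), marked(f), on(b), on(e), on(f), ready(c,b), ready(e,c), ready(e,e)}
3. grab(a,f)  →  {marked(b), on(b), on(e), ready(c,b), ready(e,c), ready(e,e), ready(f,a)}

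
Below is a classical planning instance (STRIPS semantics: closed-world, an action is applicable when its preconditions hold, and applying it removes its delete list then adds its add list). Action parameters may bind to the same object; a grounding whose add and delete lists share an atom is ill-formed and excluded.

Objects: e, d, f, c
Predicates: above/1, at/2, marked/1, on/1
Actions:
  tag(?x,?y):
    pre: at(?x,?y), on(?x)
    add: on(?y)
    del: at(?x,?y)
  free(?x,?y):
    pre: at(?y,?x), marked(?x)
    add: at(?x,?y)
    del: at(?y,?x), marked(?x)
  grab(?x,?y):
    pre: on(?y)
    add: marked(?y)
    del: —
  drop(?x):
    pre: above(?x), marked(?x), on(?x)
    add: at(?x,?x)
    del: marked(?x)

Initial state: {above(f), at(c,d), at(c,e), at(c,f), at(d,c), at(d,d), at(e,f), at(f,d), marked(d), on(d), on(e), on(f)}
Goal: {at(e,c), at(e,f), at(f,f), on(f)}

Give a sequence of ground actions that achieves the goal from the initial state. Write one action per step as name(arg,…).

grab(e,e); free(e,c); grab(e,f); drop(f)

1. grab(e,e)  →  {above(f), at(c,d), at(c,e), at(c,f), at(d,c), at(d,d), at(e,f), at(f,d), marked(d), marked(e), on(d), on(e), on(f)}
2. free(e,c)  →  {above(f), at(c,d), at(c,f), at(d,c), at(d,d), at(e,c), at(e,f), at(f,d), marked(d), on(d), on(e), on(f)}
3. grab(e,f)  →  {above(f), at(c,d), at(c,f), at(d,c), at(d,d), at(e,c), at(e,f), at(f,d), marked(d), marked(f), on(d), on(e), on(f)}
4. drop(f)  →  {above(f), at(c,d), at(c,f), at(d,c), at(d,d), at(e,c), at(e,f), at(f,d), at(f,f), marked(d), on(d), on(e), on(f)}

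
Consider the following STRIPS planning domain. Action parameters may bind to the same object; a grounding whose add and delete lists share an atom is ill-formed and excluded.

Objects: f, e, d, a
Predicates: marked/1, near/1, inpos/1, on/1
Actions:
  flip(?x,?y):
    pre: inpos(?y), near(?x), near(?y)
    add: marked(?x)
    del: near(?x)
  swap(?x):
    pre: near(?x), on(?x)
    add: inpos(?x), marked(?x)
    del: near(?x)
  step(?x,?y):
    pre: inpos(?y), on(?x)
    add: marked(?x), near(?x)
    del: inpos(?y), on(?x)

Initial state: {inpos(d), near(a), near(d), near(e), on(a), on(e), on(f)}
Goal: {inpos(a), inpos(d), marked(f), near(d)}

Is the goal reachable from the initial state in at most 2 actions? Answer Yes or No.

No

1. swap(e)  →  {inpos(d), inpos(e), marked(e), near(a), near(d), on(a), on(e), on(f)}
2. swap(a)  →  {inpos(a), inpos(d), inpos(e), marked(a), marked(e), near(d), on(a), on(e), on(f)}
3. step(f,e)  →  {inpos(a), inpos(d), marked(a), marked(e), marked(f), near(d), near(f), on(a), on(e)}
optimal plan length = 3; 3 > 2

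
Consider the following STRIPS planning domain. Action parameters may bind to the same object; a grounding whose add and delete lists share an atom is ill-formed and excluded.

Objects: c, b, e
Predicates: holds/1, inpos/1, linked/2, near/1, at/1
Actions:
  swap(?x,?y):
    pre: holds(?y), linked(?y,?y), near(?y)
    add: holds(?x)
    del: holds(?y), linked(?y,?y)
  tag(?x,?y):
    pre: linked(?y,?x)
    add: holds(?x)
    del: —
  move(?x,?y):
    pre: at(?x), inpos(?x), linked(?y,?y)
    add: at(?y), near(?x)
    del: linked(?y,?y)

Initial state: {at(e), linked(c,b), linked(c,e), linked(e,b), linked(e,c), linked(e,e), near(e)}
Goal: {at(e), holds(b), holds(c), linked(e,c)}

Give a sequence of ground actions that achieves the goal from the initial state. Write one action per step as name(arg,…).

1. tag(c,e)  →  {at(e), holds(c), linked(c,b), linked(c,e), linked(e,b), linked(e,c), linked(e,e), near(e)}
2. tag(b,c)  →  {at(e), holds(b), holds(c), linked(c,b), linked(c,e), linked(e,b), linked(e,c), linked(e,e), near(e)}

tag(c,e); tag(b,c)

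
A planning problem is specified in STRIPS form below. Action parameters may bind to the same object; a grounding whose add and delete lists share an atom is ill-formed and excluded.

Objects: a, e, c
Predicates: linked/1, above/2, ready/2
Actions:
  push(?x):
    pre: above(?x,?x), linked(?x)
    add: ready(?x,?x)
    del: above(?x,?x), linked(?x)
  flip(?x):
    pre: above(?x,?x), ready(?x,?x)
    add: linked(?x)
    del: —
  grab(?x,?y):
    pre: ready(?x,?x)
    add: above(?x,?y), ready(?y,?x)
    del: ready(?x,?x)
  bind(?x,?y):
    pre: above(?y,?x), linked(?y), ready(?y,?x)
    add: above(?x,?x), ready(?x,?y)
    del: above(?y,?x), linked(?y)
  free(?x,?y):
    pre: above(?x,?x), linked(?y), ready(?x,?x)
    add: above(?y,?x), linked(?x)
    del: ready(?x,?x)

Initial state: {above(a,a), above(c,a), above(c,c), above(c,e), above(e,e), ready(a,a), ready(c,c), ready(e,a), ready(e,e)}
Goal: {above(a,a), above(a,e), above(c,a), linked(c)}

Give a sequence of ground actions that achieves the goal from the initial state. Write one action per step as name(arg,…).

flip(c); grab(a,e)

1. flip(c)  →  {above(a,a), above(c,a), above(c,c), above(c,e), above(e,e), linked(c), ready(a,a), ready(c,c), ready(e,a), ready(e,e)}
2. grab(a,e)  →  {above(a,a), above(a,e), above(c,a), above(c,c), above(c,e), above(e,e), linked(c), ready(c,c), ready(e,a), ready(e,e)}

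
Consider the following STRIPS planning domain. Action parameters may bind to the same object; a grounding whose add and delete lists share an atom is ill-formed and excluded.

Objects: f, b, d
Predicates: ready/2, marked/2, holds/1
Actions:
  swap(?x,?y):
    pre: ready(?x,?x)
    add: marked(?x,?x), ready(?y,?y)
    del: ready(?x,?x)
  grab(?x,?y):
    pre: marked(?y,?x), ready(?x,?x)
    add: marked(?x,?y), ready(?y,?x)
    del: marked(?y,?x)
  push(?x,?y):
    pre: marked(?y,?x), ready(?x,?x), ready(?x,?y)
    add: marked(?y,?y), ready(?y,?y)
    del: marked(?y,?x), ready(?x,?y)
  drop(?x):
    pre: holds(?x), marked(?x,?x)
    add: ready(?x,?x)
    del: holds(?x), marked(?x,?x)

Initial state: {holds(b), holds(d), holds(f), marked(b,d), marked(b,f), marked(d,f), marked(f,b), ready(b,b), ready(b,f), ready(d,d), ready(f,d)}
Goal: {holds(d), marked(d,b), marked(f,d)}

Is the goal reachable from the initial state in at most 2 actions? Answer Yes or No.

1. swap(b,f)  →  {holds(b), holds(d), holds(f), marked(b,b), marked(b,d), marked(b,f), marked(d,f), marked(f,b), ready(b,f), ready(d,d), ready(f,d), ready(f,f)}
2. grab(f,d)  →  {holds(b), holds(d), holds(f), marked(b,b), marked(b,d), marked(b,f), marked(f,b), marked(f,d), ready(b,f), ready(d,d), ready(d,f), ready(f,d), ready(f,f)}
3. grab(d,b)  →  {holds(b), holds(d), holds(f), marked(b,b), marked(b,f), marked(d,b), marked(f,b), marked(f,d), ready(b,d), ready(b,f), ready(d,d), ready(d,f), ready(f,d), ready(f,f)}
optimal plan length = 3; 3 > 2

No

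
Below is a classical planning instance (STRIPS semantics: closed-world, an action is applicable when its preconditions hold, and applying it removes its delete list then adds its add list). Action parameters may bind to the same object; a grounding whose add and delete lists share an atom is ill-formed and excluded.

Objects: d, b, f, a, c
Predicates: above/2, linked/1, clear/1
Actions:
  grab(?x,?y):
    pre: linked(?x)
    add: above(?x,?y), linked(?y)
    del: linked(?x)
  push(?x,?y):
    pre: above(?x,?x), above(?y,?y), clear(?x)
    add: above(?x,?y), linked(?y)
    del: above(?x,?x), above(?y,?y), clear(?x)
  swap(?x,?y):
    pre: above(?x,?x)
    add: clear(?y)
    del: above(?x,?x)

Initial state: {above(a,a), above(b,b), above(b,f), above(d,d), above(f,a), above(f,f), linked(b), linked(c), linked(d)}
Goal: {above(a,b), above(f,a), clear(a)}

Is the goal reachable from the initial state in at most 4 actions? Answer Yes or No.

Yes

1. grab(d,a)  →  {above(a,a), above(b,b), above(b,f), above(d,a), above(d,d), above(f,a), above(f,f), linked(a), linked(b), linked(c)}
2. grab(a,b)  →  {above(a,a), above(a,b), above(b,b), above(b,f), above(d,a), above(d,d), above(f,a), above(f,f), linked(b), linked(c)}
3. swap(d,a)  →  {above(a,a), above(a,b), above(b,b), above(b,f), above(d,a), above(f,a), above(f,f), clear(a), linked(b), linked(c)}
optimal plan length = 3; 3 ≤ 4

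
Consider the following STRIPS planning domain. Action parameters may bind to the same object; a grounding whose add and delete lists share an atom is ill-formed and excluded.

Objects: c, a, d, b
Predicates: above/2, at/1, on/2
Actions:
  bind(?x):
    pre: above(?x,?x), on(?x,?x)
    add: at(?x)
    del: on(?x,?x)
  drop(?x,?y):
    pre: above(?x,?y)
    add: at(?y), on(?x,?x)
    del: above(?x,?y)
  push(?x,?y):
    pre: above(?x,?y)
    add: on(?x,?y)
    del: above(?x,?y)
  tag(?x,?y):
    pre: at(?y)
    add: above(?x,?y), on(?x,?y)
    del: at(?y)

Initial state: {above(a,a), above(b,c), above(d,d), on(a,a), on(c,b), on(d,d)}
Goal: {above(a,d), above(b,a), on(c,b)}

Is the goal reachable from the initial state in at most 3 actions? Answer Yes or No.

1. bind(a)  →  {above(a,a), above(b,c), above(d,d), at(a), on(c,b), on(d,d)}
2. bind(d)  →  {above(a,a), above(b,c), above(d,d), at(a), at(d), on(c,b)}
3. tag(a,d)  →  {above(a,a), above(a,d), above(b,c), above(d,d), at(a), on(a,d), on(c,b)}
4. tag(b,a)  →  {above(a,a), above(a,d), above(b,a), above(b,c), above(d,d), on(a,d), on(b,a), on(c,b)}
optimal plan length = 4; 4 > 3

No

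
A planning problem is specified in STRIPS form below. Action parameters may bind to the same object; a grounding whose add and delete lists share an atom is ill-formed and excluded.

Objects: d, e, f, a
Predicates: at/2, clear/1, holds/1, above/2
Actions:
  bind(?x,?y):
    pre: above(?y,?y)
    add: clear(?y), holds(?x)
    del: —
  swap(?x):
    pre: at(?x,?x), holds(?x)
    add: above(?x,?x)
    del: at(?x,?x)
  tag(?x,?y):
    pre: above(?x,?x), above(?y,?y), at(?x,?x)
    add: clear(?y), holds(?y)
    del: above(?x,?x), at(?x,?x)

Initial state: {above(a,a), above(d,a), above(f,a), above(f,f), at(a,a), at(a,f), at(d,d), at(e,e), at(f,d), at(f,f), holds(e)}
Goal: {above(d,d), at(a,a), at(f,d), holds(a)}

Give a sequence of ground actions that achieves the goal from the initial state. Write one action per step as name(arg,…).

bind(d,f); bind(a,f); swap(d)

1. bind(d,f)  →  {above(a,a), above(d,a), above(f,a), above(f,f), at(a,a), at(a,f), at(d,d), at(e,e), at(f,d), at(f,f), clear(f), holds(d), holds(e)}
2. bind(a,f)  →  {above(a,a), above(d,a), above(f,a), above(f,f), at(a,a), at(a,f), at(d,d), at(e,e), at(f,d), at(f,f), clear(f), holds(a), holds(d), holds(e)}
3. swap(d)  →  {above(a,a), above(d,a), above(d,d), above(f,a), above(f,f), at(a,a), at(a,f), at(e,e), at(f,d), at(f,f), clear(f), holds(a), holds(d), holds(e)}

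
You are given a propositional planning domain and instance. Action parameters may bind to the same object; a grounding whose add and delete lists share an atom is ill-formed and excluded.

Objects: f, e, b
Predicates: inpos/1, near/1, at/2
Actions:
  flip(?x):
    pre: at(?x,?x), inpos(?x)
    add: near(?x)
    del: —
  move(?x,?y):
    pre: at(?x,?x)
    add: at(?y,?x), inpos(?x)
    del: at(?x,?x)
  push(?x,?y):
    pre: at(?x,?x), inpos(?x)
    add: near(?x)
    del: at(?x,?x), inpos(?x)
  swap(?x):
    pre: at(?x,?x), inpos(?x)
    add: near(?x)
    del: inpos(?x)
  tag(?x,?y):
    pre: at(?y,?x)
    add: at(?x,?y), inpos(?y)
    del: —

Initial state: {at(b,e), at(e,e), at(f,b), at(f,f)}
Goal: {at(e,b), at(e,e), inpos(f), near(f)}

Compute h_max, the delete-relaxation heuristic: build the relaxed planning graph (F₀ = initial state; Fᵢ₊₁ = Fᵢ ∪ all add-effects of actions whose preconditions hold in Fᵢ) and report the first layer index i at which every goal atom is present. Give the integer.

F0 = init (4 atoms)
F1 = F0 ∪ {at(b,f), at(e,b), at(e,f), at(f,e), inpos(b), inpos(e), inpos(f)}  (11 atoms)
F2 = F1 ∪ {near(e), near(f)}  (13 atoms)
goal ⊆ F2  ⇒  h_max = 2

2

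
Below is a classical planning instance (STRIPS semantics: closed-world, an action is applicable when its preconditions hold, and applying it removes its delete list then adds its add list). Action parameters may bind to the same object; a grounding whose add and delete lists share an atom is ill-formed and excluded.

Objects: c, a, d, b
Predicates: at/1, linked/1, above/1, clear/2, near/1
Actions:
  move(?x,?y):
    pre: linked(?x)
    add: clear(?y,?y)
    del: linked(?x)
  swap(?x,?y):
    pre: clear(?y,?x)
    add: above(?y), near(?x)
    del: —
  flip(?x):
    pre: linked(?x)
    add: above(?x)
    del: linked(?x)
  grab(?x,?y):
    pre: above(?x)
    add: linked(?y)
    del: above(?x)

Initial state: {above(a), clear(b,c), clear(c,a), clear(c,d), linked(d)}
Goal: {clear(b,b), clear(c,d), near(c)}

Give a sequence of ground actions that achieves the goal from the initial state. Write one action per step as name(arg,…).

1. move(d,b)  →  {above(a), clear(b,b), clear(b,c), clear(c,a), clear(c,d)}
2. swap(c,b)  →  {above(a), above(b), clear(b,b), clear(b,c), clear(c,a), clear(c,d), near(c)}

move(d,b); swap(c,b)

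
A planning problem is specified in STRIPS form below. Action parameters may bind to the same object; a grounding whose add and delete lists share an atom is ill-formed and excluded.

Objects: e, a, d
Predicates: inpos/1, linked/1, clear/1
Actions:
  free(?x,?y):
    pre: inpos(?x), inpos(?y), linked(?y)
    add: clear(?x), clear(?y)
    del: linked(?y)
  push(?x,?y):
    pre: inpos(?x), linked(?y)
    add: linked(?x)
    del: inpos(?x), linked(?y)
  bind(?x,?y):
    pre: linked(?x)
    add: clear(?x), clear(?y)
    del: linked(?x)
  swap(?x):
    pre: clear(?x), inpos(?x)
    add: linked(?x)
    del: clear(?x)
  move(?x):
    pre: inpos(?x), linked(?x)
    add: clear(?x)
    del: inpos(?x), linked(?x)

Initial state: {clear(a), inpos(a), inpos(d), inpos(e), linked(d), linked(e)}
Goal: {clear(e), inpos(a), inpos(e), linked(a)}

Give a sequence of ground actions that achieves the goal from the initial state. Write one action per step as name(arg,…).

free(e,e); swap(a)

1. free(e,e)  →  {clear(a), clear(e), inpos(a), inpos(d), inpos(e), linked(d)}
2. swap(a)  →  {clear(e), inpos(a), inpos(d), inpos(e), linked(a), linked(d)}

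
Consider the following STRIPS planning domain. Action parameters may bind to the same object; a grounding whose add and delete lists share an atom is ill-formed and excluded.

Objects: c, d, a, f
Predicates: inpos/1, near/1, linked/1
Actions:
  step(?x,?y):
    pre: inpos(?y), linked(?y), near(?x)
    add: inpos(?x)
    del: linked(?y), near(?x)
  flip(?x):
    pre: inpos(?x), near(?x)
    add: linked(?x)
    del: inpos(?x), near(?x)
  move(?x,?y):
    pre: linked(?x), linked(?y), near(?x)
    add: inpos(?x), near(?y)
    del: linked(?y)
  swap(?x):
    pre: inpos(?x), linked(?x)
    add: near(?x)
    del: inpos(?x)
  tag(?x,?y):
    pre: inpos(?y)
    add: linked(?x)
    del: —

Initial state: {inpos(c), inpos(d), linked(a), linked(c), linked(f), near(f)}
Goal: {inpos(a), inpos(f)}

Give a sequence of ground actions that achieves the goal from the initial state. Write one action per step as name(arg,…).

move(f,a); step(a,c)

1. move(f,a)  →  {inpos(c), inpos(d), inpos(f), linked(c), linked(f), near(a), near(f)}
2. step(a,c)  →  {inpos(a), inpos(c), inpos(d), inpos(f), linked(f), near(f)}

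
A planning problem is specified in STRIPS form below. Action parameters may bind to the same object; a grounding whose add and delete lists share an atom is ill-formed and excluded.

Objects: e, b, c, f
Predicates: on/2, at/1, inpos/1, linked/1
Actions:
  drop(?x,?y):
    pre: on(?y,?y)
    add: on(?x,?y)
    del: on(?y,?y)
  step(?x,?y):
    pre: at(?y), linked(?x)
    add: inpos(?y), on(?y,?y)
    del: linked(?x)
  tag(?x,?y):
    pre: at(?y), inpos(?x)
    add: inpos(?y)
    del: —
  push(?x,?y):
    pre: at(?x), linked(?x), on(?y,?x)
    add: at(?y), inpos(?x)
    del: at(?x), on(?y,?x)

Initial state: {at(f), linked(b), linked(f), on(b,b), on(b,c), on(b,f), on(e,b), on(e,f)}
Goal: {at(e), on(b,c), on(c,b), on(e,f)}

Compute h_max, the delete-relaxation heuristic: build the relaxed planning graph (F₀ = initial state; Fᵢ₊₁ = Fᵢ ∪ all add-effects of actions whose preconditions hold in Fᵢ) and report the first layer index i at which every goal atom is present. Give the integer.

1

F0 = init (8 atoms)
F1 = F0 ∪ {at(b), at(e), inpos(f), on(c,b), on(f,b), on(f,f)}  (14 atoms)
goal ⊆ F1  ⇒  h_max = 1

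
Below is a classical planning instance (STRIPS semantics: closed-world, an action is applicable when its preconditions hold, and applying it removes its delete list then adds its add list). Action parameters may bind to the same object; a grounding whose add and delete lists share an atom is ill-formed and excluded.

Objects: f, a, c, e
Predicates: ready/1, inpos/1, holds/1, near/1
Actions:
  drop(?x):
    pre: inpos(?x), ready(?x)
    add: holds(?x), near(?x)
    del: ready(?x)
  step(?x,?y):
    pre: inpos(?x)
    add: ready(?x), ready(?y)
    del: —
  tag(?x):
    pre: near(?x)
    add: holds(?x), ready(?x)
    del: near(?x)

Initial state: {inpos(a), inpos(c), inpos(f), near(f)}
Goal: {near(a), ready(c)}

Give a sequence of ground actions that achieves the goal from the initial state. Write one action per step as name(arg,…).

step(a,c); drop(a)

1. step(a,c)  →  {inpos(a), inpos(c), inpos(f), near(f), ready(a), ready(c)}
2. drop(a)  →  {holds(a), inpos(a), inpos(c), inpos(f), near(a), near(f), ready(c)}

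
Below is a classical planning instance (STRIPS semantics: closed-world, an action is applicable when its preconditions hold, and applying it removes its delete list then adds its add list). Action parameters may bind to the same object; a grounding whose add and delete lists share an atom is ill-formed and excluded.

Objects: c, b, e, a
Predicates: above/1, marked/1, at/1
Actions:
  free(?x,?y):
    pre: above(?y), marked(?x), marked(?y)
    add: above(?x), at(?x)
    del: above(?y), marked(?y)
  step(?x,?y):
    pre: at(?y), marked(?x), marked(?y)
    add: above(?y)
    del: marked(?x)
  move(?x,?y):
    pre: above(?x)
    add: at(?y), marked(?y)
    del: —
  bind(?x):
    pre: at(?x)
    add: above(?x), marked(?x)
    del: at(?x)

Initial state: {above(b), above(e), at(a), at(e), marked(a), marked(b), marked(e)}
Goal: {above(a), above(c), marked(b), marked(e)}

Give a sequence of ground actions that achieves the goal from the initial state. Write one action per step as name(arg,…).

1. step(a,a)  →  {above(a), above(b), above(e), at(a), at(e), marked(b), marked(e)}
2. move(b,c)  →  {above(a), above(b), above(e), at(a), at(c), at(e), marked(b), marked(c), marked(e)}
3. step(c,c)  →  {above(a), above(b), above(c), above(e), at(a), at(c), at(e), marked(b), marked(e)}

step(a,a); move(b,c); step(c,c)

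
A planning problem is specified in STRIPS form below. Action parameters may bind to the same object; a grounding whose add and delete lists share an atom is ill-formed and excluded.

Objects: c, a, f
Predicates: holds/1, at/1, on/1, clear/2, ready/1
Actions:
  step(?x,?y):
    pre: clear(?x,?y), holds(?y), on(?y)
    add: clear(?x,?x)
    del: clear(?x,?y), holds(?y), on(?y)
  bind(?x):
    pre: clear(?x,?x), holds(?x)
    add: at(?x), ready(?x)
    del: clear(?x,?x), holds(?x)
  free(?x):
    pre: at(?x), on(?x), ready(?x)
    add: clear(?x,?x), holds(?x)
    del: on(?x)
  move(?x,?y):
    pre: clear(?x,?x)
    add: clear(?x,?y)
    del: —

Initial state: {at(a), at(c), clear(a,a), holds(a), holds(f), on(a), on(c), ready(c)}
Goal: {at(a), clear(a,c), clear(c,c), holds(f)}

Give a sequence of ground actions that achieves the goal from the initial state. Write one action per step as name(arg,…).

1. free(c)  →  {at(a), at(c), clear(a,a), clear(c,c), holds(a), holds(c), holds(f), on(a), ready(c)}
2. move(a,c)  →  {at(a), at(c), clear(a,a), clear(a,c), clear(c,c), holds(a), holds(c), holds(f), on(a), ready(c)}

free(c); move(a,c)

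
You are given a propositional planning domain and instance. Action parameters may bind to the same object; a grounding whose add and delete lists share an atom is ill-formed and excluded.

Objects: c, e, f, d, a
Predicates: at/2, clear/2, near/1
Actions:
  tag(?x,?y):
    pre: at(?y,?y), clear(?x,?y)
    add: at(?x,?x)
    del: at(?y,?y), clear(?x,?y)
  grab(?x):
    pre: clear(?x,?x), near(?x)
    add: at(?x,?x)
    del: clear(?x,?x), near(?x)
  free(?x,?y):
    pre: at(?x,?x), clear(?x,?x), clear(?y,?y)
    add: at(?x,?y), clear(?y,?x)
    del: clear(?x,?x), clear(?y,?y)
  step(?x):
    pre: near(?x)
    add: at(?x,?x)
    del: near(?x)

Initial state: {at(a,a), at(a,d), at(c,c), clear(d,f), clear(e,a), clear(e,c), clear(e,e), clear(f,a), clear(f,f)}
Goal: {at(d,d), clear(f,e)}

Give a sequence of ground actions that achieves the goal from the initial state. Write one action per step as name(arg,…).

tag(e,c); tag(f,a); tag(d,f); free(e,f)

1. tag(e,c)  →  {at(a,a), at(a,d), at(e,e), clear(d,f), clear(e,a), clear(e,e), clear(f,a), clear(f,f)}
2. tag(f,a)  →  {at(a,d), at(e,e), at(f,f), clear(d,f), clear(e,a), clear(e,e), clear(f,f)}
3. tag(d,f)  →  {at(a,d), at(d,d), at(e,e), clear(e,a), clear(e,e), clear(f,f)}
4. free(e,f)  →  {at(a,d), at(d,d), at(e,e), at(e,f), clear(e,a), clear(f,e)}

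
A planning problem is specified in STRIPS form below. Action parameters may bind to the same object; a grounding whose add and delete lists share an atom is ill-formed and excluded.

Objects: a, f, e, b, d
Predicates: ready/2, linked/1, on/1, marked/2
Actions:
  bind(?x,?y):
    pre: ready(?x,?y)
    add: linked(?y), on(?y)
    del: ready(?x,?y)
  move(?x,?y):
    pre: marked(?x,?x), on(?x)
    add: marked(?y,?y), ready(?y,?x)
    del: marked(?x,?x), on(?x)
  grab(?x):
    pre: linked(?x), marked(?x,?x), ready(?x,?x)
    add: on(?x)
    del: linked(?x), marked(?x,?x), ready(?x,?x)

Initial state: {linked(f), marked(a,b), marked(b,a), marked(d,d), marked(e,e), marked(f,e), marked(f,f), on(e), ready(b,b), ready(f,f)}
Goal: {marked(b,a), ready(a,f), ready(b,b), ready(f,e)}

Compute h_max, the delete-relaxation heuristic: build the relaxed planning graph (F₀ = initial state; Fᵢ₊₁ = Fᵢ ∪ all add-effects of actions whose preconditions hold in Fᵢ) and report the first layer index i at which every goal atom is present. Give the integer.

2

F0 = init (10 atoms)
F1 = F0 ∪ {linked(b), marked(a,a), marked(b,b), on(b), on(f), ready(a,e), ready(b,e), ready(d,e), ready(f,e)}  (19 atoms)
F2 = F1 ∪ {linked(e), ready(a,b), ready(a,f), ready(b,f), ready(d,b), ready(d,f), ready(e,b), ready(e,f), ready(f,b)}  (28 atoms)
goal ⊆ F2  ⇒  h_max = 2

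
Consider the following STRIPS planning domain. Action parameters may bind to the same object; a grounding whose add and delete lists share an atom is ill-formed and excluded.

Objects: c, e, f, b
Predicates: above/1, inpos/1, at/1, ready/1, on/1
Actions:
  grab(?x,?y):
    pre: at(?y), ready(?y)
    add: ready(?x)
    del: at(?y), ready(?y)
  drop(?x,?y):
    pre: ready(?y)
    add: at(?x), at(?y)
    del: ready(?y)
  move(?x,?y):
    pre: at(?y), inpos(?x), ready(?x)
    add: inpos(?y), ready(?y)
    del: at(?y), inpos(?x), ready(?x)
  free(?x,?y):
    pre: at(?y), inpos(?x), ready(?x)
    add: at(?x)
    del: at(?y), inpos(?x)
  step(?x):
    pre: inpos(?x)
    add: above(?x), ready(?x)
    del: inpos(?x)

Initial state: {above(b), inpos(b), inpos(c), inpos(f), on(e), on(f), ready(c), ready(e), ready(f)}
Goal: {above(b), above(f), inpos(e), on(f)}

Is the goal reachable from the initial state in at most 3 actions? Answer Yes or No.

1. drop(c,e)  →  {above(b), at(c), at(e), inpos(b), inpos(c), inpos(f), on(e), on(f), ready(c), ready(f)}
2. move(c,e)  →  {above(b), at(c), inpos(b), inpos(e), inpos(f), on(e), on(f), ready(e), ready(f)}
3. step(f)  →  {above(b), above(f), at(c), inpos(b), inpos(e), on(e), on(f), ready(e), ready(f)}
optimal plan length = 3; 3 ≤ 3

Yes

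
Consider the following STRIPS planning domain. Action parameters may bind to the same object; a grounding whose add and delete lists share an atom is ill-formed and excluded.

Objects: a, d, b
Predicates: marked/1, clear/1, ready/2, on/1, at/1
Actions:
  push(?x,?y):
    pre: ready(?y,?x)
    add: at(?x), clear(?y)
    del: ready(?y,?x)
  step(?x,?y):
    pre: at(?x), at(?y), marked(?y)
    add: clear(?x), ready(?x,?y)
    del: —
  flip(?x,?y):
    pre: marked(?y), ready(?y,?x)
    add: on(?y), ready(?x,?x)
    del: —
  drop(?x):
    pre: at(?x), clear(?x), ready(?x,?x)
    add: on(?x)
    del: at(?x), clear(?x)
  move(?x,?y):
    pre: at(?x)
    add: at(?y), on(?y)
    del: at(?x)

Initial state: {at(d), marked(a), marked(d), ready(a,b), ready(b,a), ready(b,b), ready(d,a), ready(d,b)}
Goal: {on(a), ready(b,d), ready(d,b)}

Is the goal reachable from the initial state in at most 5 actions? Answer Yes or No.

Yes

1. push(b,a)  →  {at(b), at(d), clear(a), marked(a), marked(d), ready(b,a), ready(b,b), ready(d,a), ready(d,b)}
2. step(b,d)  →  {at(b), at(d), clear(a), clear(b), marked(a), marked(d), ready(b,a), ready(b,b), ready(b,d), ready(d,a), ready(d,b)}
3. move(d,a)  →  {at(a), at(b), clear(a), clear(b), marked(a), marked(d), on(a), ready(b,a), ready(b,b), ready(b,d), ready(d,a), ready(d,b)}
optimal plan length = 3; 3 ≤ 5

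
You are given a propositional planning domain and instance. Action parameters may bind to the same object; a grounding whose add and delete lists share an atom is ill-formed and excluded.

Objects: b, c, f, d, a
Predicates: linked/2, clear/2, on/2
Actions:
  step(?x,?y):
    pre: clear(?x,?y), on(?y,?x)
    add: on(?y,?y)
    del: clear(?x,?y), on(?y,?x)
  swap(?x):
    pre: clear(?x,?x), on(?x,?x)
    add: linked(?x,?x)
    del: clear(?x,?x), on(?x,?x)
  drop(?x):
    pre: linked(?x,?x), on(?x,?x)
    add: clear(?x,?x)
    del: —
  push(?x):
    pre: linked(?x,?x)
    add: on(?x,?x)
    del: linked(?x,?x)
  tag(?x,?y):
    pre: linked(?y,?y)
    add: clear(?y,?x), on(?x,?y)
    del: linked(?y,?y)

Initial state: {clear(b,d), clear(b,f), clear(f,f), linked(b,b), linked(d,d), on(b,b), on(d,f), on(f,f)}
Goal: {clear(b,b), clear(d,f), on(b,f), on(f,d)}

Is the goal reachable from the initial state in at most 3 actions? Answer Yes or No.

1. swap(f)  →  {clear(b,d), clear(b,f), linked(b,b), linked(d,d), linked(f,f), on(b,b), on(d,f)}
2. drop(b)  →  {clear(b,b), clear(b,d), clear(b,f), linked(b,b), linked(d,d), linked(f,f), on(b,b), on(d,f)}
3. tag(b,f)  →  {clear(b,b), clear(b,d), clear(b,f), clear(f,b), linked(b,b), linked(d,d), on(b,b), on(b,f), on(d,f)}
4. tag(f,d)  →  {clear(b,b), clear(b,d), clear(b,f), clear(d,f), clear(f,b), linked(b,b), on(b,b), on(b,f), on(d,f), on(f,d)}
optimal plan length = 4; 4 > 3

No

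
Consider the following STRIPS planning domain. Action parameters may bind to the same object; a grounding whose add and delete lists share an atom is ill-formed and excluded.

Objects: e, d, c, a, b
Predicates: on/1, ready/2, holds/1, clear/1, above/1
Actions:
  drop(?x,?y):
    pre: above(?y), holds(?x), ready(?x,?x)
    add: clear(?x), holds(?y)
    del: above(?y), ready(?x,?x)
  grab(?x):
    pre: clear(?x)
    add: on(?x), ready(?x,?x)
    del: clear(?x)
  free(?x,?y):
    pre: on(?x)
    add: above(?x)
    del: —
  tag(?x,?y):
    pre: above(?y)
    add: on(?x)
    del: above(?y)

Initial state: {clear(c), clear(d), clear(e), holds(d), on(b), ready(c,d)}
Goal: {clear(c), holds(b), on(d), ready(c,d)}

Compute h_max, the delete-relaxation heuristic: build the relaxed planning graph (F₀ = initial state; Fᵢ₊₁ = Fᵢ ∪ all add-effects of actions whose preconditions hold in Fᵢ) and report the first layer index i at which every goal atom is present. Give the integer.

F0 = init (6 atoms)
F1 = F0 ∪ {above(b), on(c), on(d), on(e), ready(c,c), ready(d,d), ready(e,e)}  (13 atoms)
F2 = F1 ∪ {above(c), above(d), above(e), holds(b), on(a)}  (18 atoms)
goal ⊆ F2  ⇒  h_max = 2

2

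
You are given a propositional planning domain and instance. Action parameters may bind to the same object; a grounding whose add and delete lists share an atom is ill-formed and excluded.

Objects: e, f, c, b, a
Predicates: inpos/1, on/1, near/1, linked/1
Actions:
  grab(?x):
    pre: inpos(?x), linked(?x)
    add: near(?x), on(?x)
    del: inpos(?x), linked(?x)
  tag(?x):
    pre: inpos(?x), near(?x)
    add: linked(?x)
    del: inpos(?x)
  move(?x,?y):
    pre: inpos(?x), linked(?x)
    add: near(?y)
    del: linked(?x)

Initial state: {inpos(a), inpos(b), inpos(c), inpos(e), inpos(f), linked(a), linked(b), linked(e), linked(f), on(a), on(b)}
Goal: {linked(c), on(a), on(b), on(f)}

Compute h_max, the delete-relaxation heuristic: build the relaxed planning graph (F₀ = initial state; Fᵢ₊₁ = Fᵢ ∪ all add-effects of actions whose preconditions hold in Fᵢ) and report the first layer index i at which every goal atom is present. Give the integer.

2

F0 = init (11 atoms)
F1 = F0 ∪ {near(a), near(b), near(c), near(e), near(f), on(e), on(f)}  (18 atoms)
F2 = F1 ∪ {linked(c)}  (19 atoms)
goal ⊆ F2  ⇒  h_max = 2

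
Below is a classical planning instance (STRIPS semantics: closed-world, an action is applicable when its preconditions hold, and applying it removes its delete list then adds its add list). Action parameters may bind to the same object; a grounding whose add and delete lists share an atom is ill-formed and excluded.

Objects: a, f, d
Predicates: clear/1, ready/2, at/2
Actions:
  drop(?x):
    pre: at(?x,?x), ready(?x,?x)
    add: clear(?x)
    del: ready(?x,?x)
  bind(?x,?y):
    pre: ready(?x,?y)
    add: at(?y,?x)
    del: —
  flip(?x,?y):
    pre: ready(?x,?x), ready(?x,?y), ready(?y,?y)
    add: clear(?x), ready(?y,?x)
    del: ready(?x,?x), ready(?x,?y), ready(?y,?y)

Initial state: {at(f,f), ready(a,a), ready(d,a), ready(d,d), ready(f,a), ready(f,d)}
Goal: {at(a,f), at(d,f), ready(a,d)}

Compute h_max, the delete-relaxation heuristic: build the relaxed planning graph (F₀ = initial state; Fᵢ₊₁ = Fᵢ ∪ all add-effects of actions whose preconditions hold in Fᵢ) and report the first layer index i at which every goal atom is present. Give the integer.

F0 = init (6 atoms)
F1 = F0 ∪ {at(a,a), at(a,d), at(a,f), at(d,d), at(d,f), clear(d), ready(a,d)}  (13 atoms)
goal ⊆ F1  ⇒  h_max = 1

1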